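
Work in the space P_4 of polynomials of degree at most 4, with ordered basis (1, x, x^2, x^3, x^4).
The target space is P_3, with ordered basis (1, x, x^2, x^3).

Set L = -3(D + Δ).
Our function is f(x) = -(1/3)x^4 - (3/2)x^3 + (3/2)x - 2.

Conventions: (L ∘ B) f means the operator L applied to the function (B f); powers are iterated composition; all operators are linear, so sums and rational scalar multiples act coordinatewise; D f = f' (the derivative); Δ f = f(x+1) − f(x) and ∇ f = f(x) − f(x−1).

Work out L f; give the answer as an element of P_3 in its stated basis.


D f = -(4/3)x^3 - (9/2)x^2 + 3/2
Δ f = -(4/3)x^3 - (13/2)x^2 - (35/6)x - 1/3
(D + Δ) f = -(8/3)x^3 - 11x^2 - (35/6)x + 7/6
(-3(D + Δ)) f = 8x^3 + 33x^2 + (35/2)x - 7/2

the result is g(x) = 8x^3 + 33x^2 + (35/2)x - 7/2


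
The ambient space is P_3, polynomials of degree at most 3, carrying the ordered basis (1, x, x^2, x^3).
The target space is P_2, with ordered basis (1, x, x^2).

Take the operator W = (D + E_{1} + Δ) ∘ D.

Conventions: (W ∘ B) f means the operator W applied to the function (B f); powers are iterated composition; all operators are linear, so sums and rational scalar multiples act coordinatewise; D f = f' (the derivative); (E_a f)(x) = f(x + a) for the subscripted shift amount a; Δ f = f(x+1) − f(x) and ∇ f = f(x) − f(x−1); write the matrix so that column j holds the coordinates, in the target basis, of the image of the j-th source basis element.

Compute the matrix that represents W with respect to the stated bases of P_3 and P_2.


image of 1: 0
image of x: 1
image of x^2: 2x + 6
image of x^3: 3x^2 + 18x + 6
each image's coordinates form column j of the matrix

the matrix is [[0, 1, 6, 6]; [0, 0, 2, 18]; [0, 0, 0, 3]] (rows listed top to bottom)


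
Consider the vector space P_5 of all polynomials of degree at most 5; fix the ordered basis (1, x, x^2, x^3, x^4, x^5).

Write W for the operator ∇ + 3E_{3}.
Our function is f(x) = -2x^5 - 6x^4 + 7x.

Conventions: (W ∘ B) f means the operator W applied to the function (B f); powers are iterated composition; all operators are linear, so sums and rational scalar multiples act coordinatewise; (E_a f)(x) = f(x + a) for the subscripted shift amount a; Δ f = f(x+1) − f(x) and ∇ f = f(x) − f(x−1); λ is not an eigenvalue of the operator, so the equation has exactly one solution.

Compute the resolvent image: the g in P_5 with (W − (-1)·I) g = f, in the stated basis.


g(x) = -(1/2)x^5 + (19/4)x^4 - 15x^3 + (119/4)x^2 - (371/4)x + 1199/8

write g with unknown coordinates in the stated basis and equate coefficients in (W − (-1)·I) g = f
solving from the highest basis element down gives g = -(1/2)x^5 + (19/4)x^4 - 15x^3 + (119/4)x^2 - (371/4)x + 1199/8
check: W g = -(3/2)x^5 - (43/4)x^4 + 15x^3 - (119/4)x^2 + (399/4)x - 1199/8
so W g − (-1)·g = -2x^5 - 6x^4 + 7x = f ✓


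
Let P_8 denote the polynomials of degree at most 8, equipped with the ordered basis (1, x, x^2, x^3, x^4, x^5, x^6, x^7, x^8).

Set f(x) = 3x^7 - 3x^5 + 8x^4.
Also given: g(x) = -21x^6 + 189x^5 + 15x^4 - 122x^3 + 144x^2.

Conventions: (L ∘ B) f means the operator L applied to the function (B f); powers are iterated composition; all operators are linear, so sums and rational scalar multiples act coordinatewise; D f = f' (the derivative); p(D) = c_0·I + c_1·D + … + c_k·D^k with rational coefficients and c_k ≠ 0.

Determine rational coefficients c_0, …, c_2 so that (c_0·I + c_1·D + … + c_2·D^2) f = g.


p(D) = -D + (3/2)·D^2, i.e. c_0 = 0, c_1 = -1, c_2 = 3/2

D^0 f = 3x^7 - 3x^5 + 8x^4
D^1 f = 21x^6 - 15x^4 + 32x^3
D^2 f = 126x^5 - 60x^3 + 96x^2
matching coefficients of g against c_0 f + c_1 Df + … from the top degree down determines the c_i
solution: c_0 = 0, c_1 = -1, c_2 = 3/2


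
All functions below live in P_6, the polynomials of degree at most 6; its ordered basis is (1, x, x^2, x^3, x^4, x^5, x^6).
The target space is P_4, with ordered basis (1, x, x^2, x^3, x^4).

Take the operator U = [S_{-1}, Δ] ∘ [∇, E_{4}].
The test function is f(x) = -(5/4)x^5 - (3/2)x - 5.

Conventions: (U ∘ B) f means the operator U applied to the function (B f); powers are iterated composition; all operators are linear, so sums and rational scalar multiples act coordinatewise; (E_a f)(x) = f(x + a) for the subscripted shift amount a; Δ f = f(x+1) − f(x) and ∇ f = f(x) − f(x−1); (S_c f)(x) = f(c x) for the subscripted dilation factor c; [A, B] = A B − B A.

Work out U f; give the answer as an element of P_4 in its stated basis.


E_{4} f = -(5/4)x^5 - 25x^4 - 200x^3 - 800x^2 - (3203/2)x - 1291
∇ E_{4} f = -(25/4)x^4 - (175/2)x^3 - (925/2)x^2 - (4375/4)x - 3911/4
∇ f = -(25/4)x^4 + (25/2)x^3 - (25/2)x^2 + (25/4)x - 11/4
E_{4} ∇ f = -(25/4)x^4 - (175/2)x^3 - (925/2)x^2 - (4375/4)x - 3911/4
[∇, E_{4}] f = 0
Δ [∇, E_{4}] f = 0
S_{-1} Δ [∇, E_{4}] f = 0
S_{-1} [∇, E_{4}] f = 0
Δ S_{-1} [∇, E_{4}] f = 0
[S_{-1}, Δ] [∇, E_{4}] f = 0

the image equals g(x) = 0


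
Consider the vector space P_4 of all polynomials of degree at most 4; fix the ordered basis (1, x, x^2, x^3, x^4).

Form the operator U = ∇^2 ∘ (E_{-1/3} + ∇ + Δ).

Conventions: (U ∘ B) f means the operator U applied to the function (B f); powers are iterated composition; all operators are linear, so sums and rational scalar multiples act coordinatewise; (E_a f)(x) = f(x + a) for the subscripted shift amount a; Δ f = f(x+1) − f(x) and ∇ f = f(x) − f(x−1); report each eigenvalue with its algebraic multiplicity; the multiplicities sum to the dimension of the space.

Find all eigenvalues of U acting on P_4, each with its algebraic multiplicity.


λ = 0 (multiplicity 5)

image of 1: 0
image of x: 0
image of x^2: 2
image of x^3: 6x + 4
image of x^4: 12x^2 + 16x - 74/3
the matrix is upper triangular; its diagonal is (0, 0, 0, 0, 0)
for a triangular matrix the eigenvalues are the diagonal entries, with algebraic multiplicity their repetition count


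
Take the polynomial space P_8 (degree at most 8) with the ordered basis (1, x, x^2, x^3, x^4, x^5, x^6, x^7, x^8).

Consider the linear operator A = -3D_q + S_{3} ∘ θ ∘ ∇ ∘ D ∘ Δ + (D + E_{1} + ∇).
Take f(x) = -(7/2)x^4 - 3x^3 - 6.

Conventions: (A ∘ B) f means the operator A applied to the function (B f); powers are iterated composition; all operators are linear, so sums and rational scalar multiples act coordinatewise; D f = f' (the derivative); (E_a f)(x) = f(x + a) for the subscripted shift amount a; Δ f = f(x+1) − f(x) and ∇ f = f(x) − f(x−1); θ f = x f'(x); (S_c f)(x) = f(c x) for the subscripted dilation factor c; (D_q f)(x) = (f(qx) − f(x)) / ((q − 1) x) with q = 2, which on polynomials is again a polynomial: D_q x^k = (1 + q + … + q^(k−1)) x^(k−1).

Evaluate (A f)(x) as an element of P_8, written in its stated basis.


D_q f = -(105/2)x^3 - 21x^2
(-3D_q) f = (315/2)x^3 + 63x^2
Δ f = -14x^3 - 30x^2 - 23x - 13/2
D Δ f = -42x^2 - 60x - 23
∇ D Δ f = -84x - 18
θ ∇ D Δ f = -84x
S_{3} θ ∇ D Δ f = -252x
D f = -14x^3 - 9x^2
E_{1} f = -(7/2)x^4 - 17x^3 - 30x^2 - 23x - 25/2
∇ f = -14x^3 + 12x^2 - 5x + 1/2
(D + E_{1} + ∇) f = -(7/2)x^4 - 45x^3 - 27x^2 - 28x - 12
(-3D_q + S_{3} ∘ θ ∘ ∇ ∘ D ∘ Δ + (D + E_{1} + ∇)) f = -(7/2)x^4 + (225/2)x^3 + 36x^2 - 280x - 12

the result is g(x) = -(7/2)x^4 + (225/2)x^3 + 36x^2 - 280x - 12


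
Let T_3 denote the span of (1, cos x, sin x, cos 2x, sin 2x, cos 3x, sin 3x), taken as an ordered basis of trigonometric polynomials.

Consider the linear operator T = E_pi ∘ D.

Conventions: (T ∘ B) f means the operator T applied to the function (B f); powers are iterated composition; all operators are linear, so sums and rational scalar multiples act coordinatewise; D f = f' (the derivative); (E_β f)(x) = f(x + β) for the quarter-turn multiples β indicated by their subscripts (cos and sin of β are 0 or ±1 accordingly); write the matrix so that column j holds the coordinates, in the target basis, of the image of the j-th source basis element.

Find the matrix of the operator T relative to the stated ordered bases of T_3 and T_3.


the matrix is [[0, 0, 0, 0, 0, 0, 0]; [0, 0, -1, 0, 0, 0, 0]; [0, 1, 0, 0, 0, 0, 0]; [0, 0, 0, 0, 2, 0, 0]; [0, 0, 0, -2, 0, 0, 0]; [0, 0, 0, 0, 0, 0, -3]; [0, 0, 0, 0, 0, 3, 0]] (rows listed top to bottom)

image of 1: 0
image of cos x: sin x
image of sin x: -cos x
image of cos 2x: -2sin 2x
image of sin 2x: 2cos 2x
image of cos 3x: 3sin 3x
image of sin 3x: -3cos 3x
each image's coordinates form column j of the matrix


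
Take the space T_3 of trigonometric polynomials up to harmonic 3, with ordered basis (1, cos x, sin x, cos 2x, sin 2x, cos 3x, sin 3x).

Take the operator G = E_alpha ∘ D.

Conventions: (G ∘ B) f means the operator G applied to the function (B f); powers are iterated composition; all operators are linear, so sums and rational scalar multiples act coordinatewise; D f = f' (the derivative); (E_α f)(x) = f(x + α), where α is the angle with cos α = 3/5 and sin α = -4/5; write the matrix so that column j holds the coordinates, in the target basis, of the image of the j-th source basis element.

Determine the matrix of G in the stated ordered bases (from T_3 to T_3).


the matrix is [[0, 0, 0, 0, 0, 0, 0]; [0, 4/5, 3/5, 0, 0, 0, 0]; [0, -3/5, 4/5, 0, 0, 0, 0]; [0, 0, 0, 48/25, -14/25, 0, 0]; [0, 0, 0, 14/25, 48/25, 0, 0]; [0, 0, 0, 0, 0, 132/125, -351/125]; [0, 0, 0, 0, 0, 351/125, 132/125]] (rows listed top to bottom)

image of 1: 0
image of cos x: (4/5)cos x - (3/5)sin x
image of sin x: (3/5)cos x + (4/5)sin x
image of cos 2x: (48/25)cos 2x + (14/25)sin 2x
image of sin 2x: -(14/25)cos 2x + (48/25)sin 2x
image of cos 3x: (132/125)cos 3x + (351/125)sin 3x
image of sin 3x: -(351/125)cos 3x + (132/125)sin 3x
each image's coordinates form column j of the matrix


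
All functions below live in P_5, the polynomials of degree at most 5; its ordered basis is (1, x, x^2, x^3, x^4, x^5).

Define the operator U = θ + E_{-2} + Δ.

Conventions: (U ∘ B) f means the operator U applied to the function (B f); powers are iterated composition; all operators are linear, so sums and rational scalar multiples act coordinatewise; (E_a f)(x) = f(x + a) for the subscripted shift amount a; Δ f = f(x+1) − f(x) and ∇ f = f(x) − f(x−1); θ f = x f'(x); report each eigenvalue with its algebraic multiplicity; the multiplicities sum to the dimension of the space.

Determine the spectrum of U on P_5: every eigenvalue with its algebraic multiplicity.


λ = 1 (multiplicity 1), λ = 2 (multiplicity 1), λ = 3 (multiplicity 1), λ = 4 (multiplicity 1), λ = 5 (multiplicity 1), λ = 6 (multiplicity 1)

image of 1: 1
image of x: 2x - 1
image of x^2: 3x^2 - 2x + 5
image of x^3: 4x^3 - 3x^2 + 15x - 7
image of x^4: 5x^4 - 4x^3 + 30x^2 - 28x + 17
image of x^5: 6x^5 - 5x^4 + 50x^3 - 70x^2 + 85x - 31
the matrix is upper triangular; its diagonal is (1, 2, 3, 4, 5, 6)
for a triangular matrix the eigenvalues are the diagonal entries, with algebraic multiplicity their repetition count


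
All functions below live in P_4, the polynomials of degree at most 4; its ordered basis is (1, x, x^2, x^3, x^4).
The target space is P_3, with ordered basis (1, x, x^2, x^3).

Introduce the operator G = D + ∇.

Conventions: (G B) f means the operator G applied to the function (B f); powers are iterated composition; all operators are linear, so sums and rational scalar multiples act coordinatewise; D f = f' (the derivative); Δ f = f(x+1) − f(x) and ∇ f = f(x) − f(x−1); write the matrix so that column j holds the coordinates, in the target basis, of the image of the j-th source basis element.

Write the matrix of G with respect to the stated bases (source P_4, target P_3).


image of 1: 0
image of x: 2
image of x^2: 4x - 1
image of x^3: 6x^2 - 3x + 1
image of x^4: 8x^3 - 6x^2 + 4x - 1
each image's coordinates form column j of the matrix

the matrix is [[0, 2, -1, 1, -1]; [0, 0, 4, -3, 4]; [0, 0, 0, 6, -6]; [0, 0, 0, 0, 8]] (rows listed top to bottom)


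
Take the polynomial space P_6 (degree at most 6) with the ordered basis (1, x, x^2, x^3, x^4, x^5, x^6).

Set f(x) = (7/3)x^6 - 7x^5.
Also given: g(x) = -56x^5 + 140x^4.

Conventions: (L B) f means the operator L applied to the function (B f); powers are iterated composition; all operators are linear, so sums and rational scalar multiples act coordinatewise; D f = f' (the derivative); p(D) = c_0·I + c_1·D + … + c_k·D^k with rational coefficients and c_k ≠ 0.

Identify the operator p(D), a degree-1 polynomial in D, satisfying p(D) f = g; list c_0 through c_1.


c_0 = 0, c_1 = -4

D^0 f = (7/3)x^6 - 7x^5
D^1 f = 14x^5 - 35x^4
matching coefficients of g against c_0 f + c_1 Df + … from the top degree down determines the c_i
solution: c_0 = 0, c_1 = -4


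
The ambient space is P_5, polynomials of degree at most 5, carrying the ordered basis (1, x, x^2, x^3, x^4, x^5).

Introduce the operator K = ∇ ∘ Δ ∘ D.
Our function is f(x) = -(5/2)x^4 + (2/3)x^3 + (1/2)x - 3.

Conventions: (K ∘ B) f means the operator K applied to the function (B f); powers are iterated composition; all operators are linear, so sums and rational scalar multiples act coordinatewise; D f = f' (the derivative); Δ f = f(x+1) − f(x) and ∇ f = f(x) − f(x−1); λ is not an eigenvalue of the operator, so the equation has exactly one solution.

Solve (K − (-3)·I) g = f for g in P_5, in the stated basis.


g(x) = -(5/6)x^4 + (2/9)x^3 + (41/6)x - 13/9

write g with unknown coordinates in the stated basis and equate coefficients in (K − (-3)·I) g = f
solving from the highest basis element down gives g = -(5/6)x^4 + (2/9)x^3 + (41/6)x - 13/9
check: K g = -20x + 4/3
so K g − (-3)·g = -(5/2)x^4 + (2/3)x^3 + (1/2)x - 3 = f ✓


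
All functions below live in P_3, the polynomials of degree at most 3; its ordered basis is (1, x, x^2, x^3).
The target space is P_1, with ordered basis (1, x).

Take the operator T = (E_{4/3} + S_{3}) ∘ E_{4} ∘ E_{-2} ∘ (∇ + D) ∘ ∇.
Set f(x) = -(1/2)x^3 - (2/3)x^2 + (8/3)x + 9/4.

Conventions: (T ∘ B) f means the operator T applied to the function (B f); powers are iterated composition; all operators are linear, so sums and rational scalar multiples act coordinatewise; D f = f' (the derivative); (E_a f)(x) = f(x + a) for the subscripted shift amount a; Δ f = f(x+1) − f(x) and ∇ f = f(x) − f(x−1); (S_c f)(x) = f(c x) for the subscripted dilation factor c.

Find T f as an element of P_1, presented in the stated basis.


∇ f = -(3/2)x^2 + (1/6)x + 17/6
∇ ∇ f = -3x + 5/3
D ∇ f = -3x + 1/6
(∇ + D) ∇ f = -6x + 11/6
E_{-2} (∇ + D) ∇ f = -6x + 83/6
E_{4} E_{-2} (∇ + D) ∇ f = -6x - 61/6
E_{4/3} (E_{4} ∘ E_{-2}) (∇ + D) ∇ f = -6x - 109/6
S_{3} (E_{4} ∘ E_{-2}) (∇ + D) ∇ f = -18x - 61/6
(E_{4/3} + S_{3}) (E_{4} ∘ E_{-2}) (∇ + D) ∇ f = -24x - 85/3

the result is g(x) = -24x - 85/3


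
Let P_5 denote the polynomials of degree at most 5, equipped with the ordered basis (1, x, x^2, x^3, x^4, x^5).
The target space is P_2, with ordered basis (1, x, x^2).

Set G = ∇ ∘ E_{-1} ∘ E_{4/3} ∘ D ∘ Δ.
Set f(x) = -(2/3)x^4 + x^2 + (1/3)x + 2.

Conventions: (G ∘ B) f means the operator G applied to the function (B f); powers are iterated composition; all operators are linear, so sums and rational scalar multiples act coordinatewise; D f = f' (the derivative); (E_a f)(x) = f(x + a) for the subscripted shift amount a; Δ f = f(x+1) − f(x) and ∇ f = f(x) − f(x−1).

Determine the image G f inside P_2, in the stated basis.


Δ f = -(8/3)x^3 - 4x^2 - (2/3)x + 2/3
D Δ f = -8x^2 - 8x - 2/3
E_{4/3} D Δ f = -8x^2 - (88/3)x - 230/9
E_{-1} (E_{4/3} ∘ D ∘ Δ) f = -8x^2 - (40/3)x - 38/9
∇ E_{-1} (E_{4/3} ∘ D ∘ Δ) f = -16x - 16/3

the result is g(x) = -16x - 16/3


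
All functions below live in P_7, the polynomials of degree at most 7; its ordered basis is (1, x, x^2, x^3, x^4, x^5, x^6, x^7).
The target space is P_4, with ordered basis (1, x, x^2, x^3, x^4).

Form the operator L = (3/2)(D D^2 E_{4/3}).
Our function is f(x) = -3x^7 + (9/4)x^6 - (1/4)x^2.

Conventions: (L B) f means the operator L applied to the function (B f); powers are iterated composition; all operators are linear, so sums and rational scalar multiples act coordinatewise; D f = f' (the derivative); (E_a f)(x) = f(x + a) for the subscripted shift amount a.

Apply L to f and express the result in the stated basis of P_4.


E_{4/3} f = -3x^7 - (103/4)x^6 - 94x^5 - (1700/9)x^4 - (6080/27)x^3 - (17179/108)x^2 - (15010/243)x - 7492/729
D E_{4/3} f = -21x^6 - (309/2)x^5 - 470x^4 - (6800/9)x^3 - (6080/9)x^2 - (17179/54)x - 15010/243
D D E_{4/3} f = -126x^5 - (1545/2)x^4 - 1880x^3 - (6800/3)x^2 - (12160/9)x - 17179/54
D D^2 E_{4/3} f = -630x^4 - 3090x^3 - 5640x^2 - (13600/3)x - 12160/9
((3/2)(D D^2 E_{4/3})) f = -945x^4 - 4635x^3 - 8460x^2 - 6800x - 6080/3

the result is g(x) = -945x^4 - 4635x^3 - 8460x^2 - 6800x - 6080/3


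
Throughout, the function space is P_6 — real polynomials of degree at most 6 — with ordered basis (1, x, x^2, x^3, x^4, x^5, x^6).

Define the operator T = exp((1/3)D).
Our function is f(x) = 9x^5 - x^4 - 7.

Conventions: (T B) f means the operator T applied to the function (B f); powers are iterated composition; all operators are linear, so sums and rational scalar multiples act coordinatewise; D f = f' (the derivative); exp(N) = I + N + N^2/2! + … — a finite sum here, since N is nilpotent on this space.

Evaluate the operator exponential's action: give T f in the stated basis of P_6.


the result is g(x) = 9x^5 + 14x^4 + (26/3)x^3 + (8/3)x^2 + (11/27)x - 565/81

order-1 term: 15x^4 - (4/3)x^3
order-2 term: 10x^3 - (2/3)x^2
order-3 term: (10/3)x^2 - (4/27)x
order-4 term: (5/9)x - 1/81
order-5 term: 1/27
the series for exp((1/3)D) f terminates at order 5
exp((1/3)D) f = 9x^5 + 14x^4 + (26/3)x^3 + (8/3)x^2 + (11/27)x - 565/81


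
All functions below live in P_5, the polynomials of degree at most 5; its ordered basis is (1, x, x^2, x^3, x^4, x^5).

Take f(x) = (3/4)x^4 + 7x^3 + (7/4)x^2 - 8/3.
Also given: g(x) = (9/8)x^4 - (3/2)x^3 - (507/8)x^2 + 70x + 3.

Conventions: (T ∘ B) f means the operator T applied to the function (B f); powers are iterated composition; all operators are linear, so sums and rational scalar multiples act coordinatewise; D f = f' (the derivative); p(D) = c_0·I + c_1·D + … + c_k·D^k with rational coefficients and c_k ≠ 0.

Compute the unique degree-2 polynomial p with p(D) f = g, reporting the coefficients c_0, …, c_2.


D^0 f = (3/4)x^4 + 7x^3 + (7/4)x^2 - 8/3
D^1 f = 3x^3 + 21x^2 + (7/2)x
D^2 f = 9x^2 + 42x + 7/2
matching coefficients of g against c_0 f + c_1 Df + … from the top degree down determines the c_i
solution: c_0 = 3/2, c_1 = -4, c_2 = 2

c_0 = 3/2, c_1 = -4, c_2 = 2


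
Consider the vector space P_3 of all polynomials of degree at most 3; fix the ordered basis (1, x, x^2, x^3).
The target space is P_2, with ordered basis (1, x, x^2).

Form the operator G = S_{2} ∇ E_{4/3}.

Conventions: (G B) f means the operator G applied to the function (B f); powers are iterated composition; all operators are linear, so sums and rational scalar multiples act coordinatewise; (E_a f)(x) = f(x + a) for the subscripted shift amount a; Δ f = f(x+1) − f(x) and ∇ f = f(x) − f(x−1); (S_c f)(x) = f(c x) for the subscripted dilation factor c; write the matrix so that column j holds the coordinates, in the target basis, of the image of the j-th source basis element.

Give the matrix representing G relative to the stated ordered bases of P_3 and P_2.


the matrix is [[0, 1, 5/3, 7/3]; [0, 0, 4, 10]; [0, 0, 0, 12]] (rows listed top to bottom)

image of 1: 0
image of x: 1
image of x^2: 4x + 5/3
image of x^3: 12x^2 + 10x + 7/3
each image's coordinates form column j of the matrix


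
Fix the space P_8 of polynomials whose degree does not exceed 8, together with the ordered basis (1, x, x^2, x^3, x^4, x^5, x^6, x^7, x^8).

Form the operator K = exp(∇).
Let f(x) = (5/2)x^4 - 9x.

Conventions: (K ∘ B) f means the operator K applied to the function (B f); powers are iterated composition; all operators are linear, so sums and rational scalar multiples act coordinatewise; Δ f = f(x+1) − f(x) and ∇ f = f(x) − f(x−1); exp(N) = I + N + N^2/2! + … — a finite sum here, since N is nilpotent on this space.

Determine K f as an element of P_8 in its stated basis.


order-1 term: 10x^3 - 15x^2 + 10x - 23/2
order-2 term: 15x^2 - 30x + 35/2
order-3 term: 10x - 15
order-4 term: 5/2
the series for exp(∇) f terminates at order 4
exp(∇) f = (5/2)x^4 + 10x^3 - 19x - 13/2

g(x) = (5/2)x^4 + 10x^3 - 19x - 13/2


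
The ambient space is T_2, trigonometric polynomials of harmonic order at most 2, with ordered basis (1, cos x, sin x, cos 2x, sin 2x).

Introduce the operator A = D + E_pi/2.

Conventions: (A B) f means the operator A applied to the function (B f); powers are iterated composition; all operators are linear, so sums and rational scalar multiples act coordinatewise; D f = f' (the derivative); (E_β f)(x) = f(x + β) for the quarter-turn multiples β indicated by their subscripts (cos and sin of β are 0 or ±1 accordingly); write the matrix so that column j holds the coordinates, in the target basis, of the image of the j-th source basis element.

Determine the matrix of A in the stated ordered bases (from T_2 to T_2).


the matrix is [[1, 0, 0, 0, 0]; [0, 0, 2, 0, 0]; [0, -2, 0, 0, 0]; [0, 0, 0, -1, 2]; [0, 0, 0, -2, -1]] (rows listed top to bottom)

image of 1: 1
image of cos x: -2sin x
image of sin x: 2cos x
image of cos 2x: -cos 2x - 2sin 2x
image of sin 2x: 2cos 2x - sin 2x
each image's coordinates form column j of the matrix


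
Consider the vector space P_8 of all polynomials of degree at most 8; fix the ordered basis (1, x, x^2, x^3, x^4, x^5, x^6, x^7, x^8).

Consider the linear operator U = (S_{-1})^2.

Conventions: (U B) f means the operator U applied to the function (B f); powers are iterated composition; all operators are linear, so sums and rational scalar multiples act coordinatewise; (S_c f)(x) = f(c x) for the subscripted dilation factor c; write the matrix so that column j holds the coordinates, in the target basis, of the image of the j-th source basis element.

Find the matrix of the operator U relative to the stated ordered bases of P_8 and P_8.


the matrix is [[1, 0, 0, 0, 0, 0, 0, 0, 0]; [0, 1, 0, 0, 0, 0, 0, 0, 0]; [0, 0, 1, 0, 0, 0, 0, 0, 0]; [0, 0, 0, 1, 0, 0, 0, 0, 0]; [0, 0, 0, 0, 1, 0, 0, 0, 0]; [0, 0, 0, 0, 0, 1, 0, 0, 0]; [0, 0, 0, 0, 0, 0, 1, 0, 0]; [0, 0, 0, 0, 0, 0, 0, 1, 0]; [0, 0, 0, 0, 0, 0, 0, 0, 1]] (rows listed top to bottom)

image of 1: 1
image of x: x
image of x^2: x^2
image of x^3: x^3
image of x^4: x^4
image of x^5: x^5
image of x^6: x^6
image of x^7: x^7
image of x^8: x^8
each image's coordinates form column j of the matrix


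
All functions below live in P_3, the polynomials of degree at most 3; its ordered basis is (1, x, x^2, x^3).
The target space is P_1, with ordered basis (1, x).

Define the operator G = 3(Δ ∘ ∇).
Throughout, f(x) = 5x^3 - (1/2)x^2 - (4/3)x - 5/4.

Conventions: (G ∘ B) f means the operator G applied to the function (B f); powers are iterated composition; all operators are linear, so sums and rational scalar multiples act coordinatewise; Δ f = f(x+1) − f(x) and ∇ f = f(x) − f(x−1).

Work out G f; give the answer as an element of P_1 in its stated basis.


∇ f = 15x^2 - 16x + 25/6
Δ ∇ f = 30x - 1
(3(Δ ∘ ∇)) f = 90x - 3

g(x) = 90x - 3


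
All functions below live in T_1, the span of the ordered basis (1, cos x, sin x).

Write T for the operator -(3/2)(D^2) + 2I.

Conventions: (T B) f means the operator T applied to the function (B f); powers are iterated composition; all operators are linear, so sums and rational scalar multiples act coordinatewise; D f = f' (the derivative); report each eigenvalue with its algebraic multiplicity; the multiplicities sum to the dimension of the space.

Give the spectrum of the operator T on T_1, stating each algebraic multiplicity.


image of 1: 2
image of cos x: (7/2)cos x
image of sin x: (7/2)sin x
the matrix is diagonal; its diagonal is (2, 7/2, 7/2)
for a triangular matrix the eigenvalues are the diagonal entries, with algebraic multiplicity their repetition count

λ = 2 (multiplicity 1), λ = 7/2 (multiplicity 2)


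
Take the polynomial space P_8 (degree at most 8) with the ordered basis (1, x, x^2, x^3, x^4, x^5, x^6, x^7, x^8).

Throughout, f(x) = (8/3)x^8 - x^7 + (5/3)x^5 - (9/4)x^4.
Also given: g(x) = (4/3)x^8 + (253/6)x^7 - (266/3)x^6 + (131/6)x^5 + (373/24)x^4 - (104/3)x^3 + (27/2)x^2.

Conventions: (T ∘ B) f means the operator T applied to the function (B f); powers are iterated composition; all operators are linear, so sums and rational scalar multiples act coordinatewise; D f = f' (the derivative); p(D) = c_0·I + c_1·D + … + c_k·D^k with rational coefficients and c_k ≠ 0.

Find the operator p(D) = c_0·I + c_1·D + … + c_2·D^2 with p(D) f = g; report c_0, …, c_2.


p(D) = (1/2)·I + 2·D − (1/2)·D^2, i.e. c_0 = 1/2, c_1 = 2, c_2 = -1/2

D^0 f = (8/3)x^8 - x^7 + (5/3)x^5 - (9/4)x^4
D^1 f = (64/3)x^7 - 7x^6 + (25/3)x^4 - 9x^3
D^2 f = (448/3)x^6 - 42x^5 + (100/3)x^3 - 27x^2
matching coefficients of g against c_0 f + c_1 Df + … from the top degree down determines the c_i
solution: c_0 = 1/2, c_1 = 2, c_2 = -1/2


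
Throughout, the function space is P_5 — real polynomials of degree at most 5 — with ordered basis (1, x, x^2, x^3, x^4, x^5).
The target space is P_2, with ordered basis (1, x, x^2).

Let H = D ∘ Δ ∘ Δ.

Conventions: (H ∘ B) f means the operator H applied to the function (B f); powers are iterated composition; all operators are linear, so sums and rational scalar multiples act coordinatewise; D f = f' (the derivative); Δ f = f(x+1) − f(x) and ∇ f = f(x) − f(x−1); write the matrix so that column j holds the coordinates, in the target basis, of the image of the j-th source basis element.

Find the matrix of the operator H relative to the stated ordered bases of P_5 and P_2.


image of 1: 0
image of x: 0
image of x^2: 0
image of x^3: 6
image of x^4: 24x + 24
image of x^5: 60x^2 + 120x + 70
each image's coordinates form column j of the matrix

the matrix is [[0, 0, 0, 6, 24, 70]; [0, 0, 0, 0, 24, 120]; [0, 0, 0, 0, 0, 60]] (rows listed top to bottom)


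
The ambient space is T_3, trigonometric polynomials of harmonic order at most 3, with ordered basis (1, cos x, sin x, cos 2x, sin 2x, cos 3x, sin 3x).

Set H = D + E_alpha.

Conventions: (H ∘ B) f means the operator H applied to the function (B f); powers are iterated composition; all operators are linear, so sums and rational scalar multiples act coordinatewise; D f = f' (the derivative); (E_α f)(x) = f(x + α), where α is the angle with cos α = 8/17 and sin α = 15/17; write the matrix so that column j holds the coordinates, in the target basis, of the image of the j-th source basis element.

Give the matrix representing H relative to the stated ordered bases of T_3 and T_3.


image of 1: 1
image of cos x: (8/17)cos x - (32/17)sin x
image of sin x: (32/17)cos x + (8/17)sin x
image of cos 2x: -(161/289)cos 2x - (818/289)sin 2x
image of sin 2x: (818/289)cos 2x - (161/289)sin 2x
image of cos 3x: -(4888/4913)cos 3x - (14244/4913)sin 3x
image of sin 3x: (14244/4913)cos 3x - (4888/4913)sin 3x
each image's coordinates form column j of the matrix

the matrix is [[1, 0, 0, 0, 0, 0, 0]; [0, 8/17, 32/17, 0, 0, 0, 0]; [0, -32/17, 8/17, 0, 0, 0, 0]; [0, 0, 0, -161/289, 818/289, 0, 0]; [0, 0, 0, -818/289, -161/289, 0, 0]; [0, 0, 0, 0, 0, -4888/4913, 14244/4913]; [0, 0, 0, 0, 0, -14244/4913, -4888/4913]] (rows listed top to bottom)


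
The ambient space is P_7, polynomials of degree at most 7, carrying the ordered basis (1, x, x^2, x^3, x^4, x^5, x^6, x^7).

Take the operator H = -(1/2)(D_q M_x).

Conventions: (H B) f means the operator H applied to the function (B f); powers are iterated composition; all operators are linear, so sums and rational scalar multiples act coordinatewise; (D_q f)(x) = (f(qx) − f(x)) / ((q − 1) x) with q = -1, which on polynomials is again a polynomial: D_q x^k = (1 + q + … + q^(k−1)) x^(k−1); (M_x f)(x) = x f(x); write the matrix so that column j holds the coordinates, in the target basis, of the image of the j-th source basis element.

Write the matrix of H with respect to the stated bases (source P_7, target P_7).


image of 1: -1/2
image of x: 0
image of x^2: -(1/2)x^2
image of x^3: 0
image of x^4: -(1/2)x^4
image of x^5: 0
image of x^6: -(1/2)x^6
image of x^7: 0
each image's coordinates form column j of the matrix

the matrix is [[-1/2, 0, 0, 0, 0, 0, 0, 0]; [0, 0, 0, 0, 0, 0, 0, 0]; [0, 0, -1/2, 0, 0, 0, 0, 0]; [0, 0, 0, 0, 0, 0, 0, 0]; [0, 0, 0, 0, -1/2, 0, 0, 0]; [0, 0, 0, 0, 0, 0, 0, 0]; [0, 0, 0, 0, 0, 0, -1/2, 0]; [0, 0, 0, 0, 0, 0, 0, 0]] (rows listed top to bottom)


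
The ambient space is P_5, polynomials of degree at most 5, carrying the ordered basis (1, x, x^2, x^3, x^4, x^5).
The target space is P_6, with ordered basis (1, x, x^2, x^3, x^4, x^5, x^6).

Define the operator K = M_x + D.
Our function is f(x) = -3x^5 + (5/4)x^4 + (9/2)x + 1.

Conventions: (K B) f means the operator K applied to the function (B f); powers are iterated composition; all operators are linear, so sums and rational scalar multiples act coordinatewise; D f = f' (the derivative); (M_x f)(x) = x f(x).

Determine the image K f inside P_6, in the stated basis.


the image equals g(x) = -3x^6 + (5/4)x^5 - 15x^4 + 5x^3 + (9/2)x^2 + x + 9/2

M_x f = -3x^6 + (5/4)x^5 + (9/2)x^2 + x
D f = -15x^4 + 5x^3 + 9/2
(M_x + D) f = -3x^6 + (5/4)x^5 - 15x^4 + 5x^3 + (9/2)x^2 + x + 9/2


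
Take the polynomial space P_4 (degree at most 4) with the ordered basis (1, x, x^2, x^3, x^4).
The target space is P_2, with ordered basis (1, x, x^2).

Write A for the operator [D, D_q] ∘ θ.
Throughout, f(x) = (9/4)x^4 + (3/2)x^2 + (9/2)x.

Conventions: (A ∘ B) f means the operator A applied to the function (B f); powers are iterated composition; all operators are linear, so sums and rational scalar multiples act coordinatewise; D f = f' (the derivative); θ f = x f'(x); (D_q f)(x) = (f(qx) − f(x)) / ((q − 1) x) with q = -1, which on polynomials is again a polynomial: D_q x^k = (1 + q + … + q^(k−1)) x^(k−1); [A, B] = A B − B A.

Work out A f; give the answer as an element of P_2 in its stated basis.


θ f = 9x^4 + 3x^2 + (9/2)x
D_q θ f = 9/2
D D_q θ f = 0
D θ f = 36x^3 + 6x + 9/2
D_q D θ f = 36x^2 + 6
[D, D_q] θ f = -36x^2 - 6

g(x) = -36x^2 - 6


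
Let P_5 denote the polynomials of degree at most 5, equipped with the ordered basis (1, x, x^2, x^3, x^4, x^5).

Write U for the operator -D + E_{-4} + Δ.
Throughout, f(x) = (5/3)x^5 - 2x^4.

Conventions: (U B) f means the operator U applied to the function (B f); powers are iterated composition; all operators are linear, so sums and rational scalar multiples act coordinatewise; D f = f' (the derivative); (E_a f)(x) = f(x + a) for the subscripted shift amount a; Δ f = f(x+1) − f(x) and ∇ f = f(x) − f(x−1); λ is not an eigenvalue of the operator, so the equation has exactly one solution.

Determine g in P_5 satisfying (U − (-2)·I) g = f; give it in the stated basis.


g(x) = (5/9)x^5 + (82/27)x^4 - (1238/81)x^3 - (3866/81)x^2 + (36377/243)x + 57131/729

write g with unknown coordinates in the stated basis and equate coefficients in (U − (-2)·I) g = f
solving from the highest basis element down gives g = (5/9)x^5 + (82/27)x^4 - (1238/81)x^3 - (3866/81)x^2 + (36377/243)x + 57131/729
check: U g = (5/9)x^5 - (218/27)x^4 + (2476/81)x^3 + (7732/81)x^2 - (72754/243)x - 114262/729
so U g − (-2)·g = (5/3)x^5 - 2x^4 = f ✓


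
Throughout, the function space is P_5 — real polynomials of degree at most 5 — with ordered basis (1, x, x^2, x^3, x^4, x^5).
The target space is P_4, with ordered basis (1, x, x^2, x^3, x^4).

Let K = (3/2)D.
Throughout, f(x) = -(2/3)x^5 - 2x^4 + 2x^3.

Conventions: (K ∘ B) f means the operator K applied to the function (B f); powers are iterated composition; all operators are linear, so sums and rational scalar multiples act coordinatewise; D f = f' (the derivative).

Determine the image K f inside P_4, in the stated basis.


g(x) = -5x^4 - 12x^3 + 9x^2

D f = -(10/3)x^4 - 8x^3 + 6x^2
((3/2)D) f = -5x^4 - 12x^3 + 9x^2


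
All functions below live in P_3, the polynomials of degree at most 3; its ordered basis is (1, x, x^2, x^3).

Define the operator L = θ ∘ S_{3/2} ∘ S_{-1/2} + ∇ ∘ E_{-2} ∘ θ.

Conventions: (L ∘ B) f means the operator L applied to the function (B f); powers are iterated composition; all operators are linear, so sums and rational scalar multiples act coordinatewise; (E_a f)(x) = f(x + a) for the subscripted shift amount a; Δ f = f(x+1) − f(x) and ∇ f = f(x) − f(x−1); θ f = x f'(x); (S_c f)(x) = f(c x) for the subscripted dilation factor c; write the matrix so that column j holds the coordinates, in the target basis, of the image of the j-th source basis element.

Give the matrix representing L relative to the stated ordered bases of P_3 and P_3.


the matrix is [[0, 1, -10, 57]; [0, -3/4, 4, -45]; [0, 0, 9/8, 9]; [0, 0, 0, -81/64]] (rows listed top to bottom)

image of 1: 0
image of x: -(3/4)x + 1
image of x^2: (9/8)x^2 + 4x - 10
image of x^3: -(81/64)x^3 + 9x^2 - 45x + 57
each image's coordinates form column j of the matrix


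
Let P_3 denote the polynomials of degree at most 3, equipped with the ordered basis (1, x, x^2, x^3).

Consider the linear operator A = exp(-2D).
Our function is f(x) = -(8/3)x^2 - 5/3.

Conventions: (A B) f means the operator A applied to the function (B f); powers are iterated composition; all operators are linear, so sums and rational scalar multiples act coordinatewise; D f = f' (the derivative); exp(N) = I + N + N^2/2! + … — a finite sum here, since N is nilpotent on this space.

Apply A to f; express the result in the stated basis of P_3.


the image equals g(x) = -(8/3)x^2 + (32/3)x - 37/3

order-1 term: (32/3)x
order-2 term: -32/3
the series for exp(-2D) f terminates at order 2
exp(-2D) f = -(8/3)x^2 + (32/3)x - 37/3


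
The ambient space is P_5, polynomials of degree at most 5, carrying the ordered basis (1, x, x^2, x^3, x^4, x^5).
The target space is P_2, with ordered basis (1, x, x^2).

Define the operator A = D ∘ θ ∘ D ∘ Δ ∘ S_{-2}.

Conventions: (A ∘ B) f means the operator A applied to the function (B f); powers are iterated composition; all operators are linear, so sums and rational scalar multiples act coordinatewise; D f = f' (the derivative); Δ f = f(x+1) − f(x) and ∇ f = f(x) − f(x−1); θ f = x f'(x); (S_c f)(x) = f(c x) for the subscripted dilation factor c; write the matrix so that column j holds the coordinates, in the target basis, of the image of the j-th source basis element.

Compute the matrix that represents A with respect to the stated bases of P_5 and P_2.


image of 1: 0
image of x: 0
image of x^2: 0
image of x^3: -48
image of x^4: 768x + 192
image of x^5: -5760x^2 - 3840x - 640
each image's coordinates form column j of the matrix

the matrix is [[0, 0, 0, -48, 192, -640]; [0, 0, 0, 0, 768, -3840]; [0, 0, 0, 0, 0, -5760]] (rows listed top to bottom)


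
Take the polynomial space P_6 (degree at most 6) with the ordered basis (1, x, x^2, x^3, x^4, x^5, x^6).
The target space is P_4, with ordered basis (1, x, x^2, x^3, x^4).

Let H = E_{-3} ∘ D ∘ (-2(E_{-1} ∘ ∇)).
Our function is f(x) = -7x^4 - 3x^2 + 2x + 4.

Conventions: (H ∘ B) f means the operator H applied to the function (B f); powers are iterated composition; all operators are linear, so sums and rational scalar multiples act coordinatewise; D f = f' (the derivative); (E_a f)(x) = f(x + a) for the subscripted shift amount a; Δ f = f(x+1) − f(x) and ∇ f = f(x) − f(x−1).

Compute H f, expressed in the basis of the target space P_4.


∇ f = -28x^3 + 42x^2 - 34x + 12
E_{-1} ∇ f = -28x^3 + 126x^2 - 202x + 116
(-2(E_{-1} ∘ ∇)) f = 56x^3 - 252x^2 + 404x - 232
D (-2(E_{-1} ∘ ∇)) f = 168x^2 - 504x + 404
E_{-3} D (-2(E_{-1} ∘ ∇)) f = 168x^2 - 1512x + 3428

g(x) = 168x^2 - 1512x + 3428


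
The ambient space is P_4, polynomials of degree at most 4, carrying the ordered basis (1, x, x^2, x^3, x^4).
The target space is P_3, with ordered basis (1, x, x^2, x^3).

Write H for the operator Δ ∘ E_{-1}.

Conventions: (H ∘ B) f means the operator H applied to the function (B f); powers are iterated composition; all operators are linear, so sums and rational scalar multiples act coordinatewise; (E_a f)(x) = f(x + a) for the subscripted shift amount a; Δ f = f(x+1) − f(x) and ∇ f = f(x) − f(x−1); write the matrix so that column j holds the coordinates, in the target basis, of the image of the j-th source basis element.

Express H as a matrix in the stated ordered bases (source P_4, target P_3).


image of 1: 0
image of x: 1
image of x^2: 2x - 1
image of x^3: 3x^2 - 3x + 1
image of x^4: 4x^3 - 6x^2 + 4x - 1
each image's coordinates form column j of the matrix

the matrix is [[0, 1, -1, 1, -1]; [0, 0, 2, -3, 4]; [0, 0, 0, 3, -6]; [0, 0, 0, 0, 4]] (rows listed top to bottom)


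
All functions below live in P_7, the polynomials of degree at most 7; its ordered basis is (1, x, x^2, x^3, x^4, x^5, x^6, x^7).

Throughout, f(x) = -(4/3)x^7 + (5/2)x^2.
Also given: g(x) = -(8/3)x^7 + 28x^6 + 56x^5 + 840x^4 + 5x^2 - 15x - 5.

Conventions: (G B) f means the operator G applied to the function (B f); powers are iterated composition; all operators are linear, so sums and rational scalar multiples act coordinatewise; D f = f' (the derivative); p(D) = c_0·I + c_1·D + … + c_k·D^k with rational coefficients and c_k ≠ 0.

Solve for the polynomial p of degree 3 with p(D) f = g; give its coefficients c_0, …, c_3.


D^0 f = -(4/3)x^7 + (5/2)x^2
D^1 f = -(28/3)x^6 + 5x
D^2 f = -56x^5 + 5
D^3 f = -280x^4
matching coefficients of g against c_0 f + c_1 Df + … from the top degree down determines the c_i
solution: c_0 = 2, c_1 = -3, c_2 = -1, c_3 = -3

p(D) = 2·I − 3·D − D^2 − 3·D^3, i.e. c_0 = 2, c_1 = -3, c_2 = -1, c_3 = -3


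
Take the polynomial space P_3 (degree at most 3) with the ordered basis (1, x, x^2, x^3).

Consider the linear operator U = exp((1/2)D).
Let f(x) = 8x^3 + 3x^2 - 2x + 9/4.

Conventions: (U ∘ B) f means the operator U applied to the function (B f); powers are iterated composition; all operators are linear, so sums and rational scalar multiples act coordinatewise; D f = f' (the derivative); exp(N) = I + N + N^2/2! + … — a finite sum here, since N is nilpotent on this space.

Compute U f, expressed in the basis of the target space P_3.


order-1 term: 12x^2 + 3x - 1
order-2 term: 6x + 3/4
order-3 term: 1
the series for exp((1/2)D) f terminates at order 3
exp((1/2)D) f = 8x^3 + 15x^2 + 7x + 3

the result is g(x) = 8x^3 + 15x^2 + 7x + 3


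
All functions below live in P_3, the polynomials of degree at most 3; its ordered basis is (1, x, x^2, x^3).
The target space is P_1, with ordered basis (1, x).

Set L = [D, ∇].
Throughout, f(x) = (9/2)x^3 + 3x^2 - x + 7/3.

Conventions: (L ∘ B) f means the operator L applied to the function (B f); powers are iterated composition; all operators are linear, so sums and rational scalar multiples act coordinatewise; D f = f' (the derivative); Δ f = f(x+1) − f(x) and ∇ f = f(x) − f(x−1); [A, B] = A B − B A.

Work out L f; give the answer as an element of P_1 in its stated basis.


∇ f = (27/2)x^2 - (15/2)x + 1/2
D ∇ f = 27x - 15/2
D f = (27/2)x^2 + 6x - 1
∇ D f = 27x - 15/2
[D, ∇] f = 0

the result is g(x) = 0


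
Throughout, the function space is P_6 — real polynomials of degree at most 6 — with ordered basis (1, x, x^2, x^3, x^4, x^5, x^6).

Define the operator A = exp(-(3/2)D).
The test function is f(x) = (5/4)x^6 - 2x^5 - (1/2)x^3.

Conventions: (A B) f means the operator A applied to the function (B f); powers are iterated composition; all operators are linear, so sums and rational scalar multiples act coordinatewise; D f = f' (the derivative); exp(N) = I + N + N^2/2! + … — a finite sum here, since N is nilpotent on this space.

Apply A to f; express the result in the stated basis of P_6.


g(x) = (5/4)x^6 - (53/4)x^5 + (915/16)x^4 - (1039/8)x^3 + (10539/64)x^2 - (7101/64)x + 7965/256

order-1 term: -(45/4)x^5 + 15x^4 + (9/4)x^2
order-2 term: (675/16)x^4 - 45x^3 - (27/8)x
order-3 term: -(675/8)x^3 + (135/2)x^2 + 27/16
order-4 term: (6075/64)x^2 - (405/8)x
order-5 term: -(3645/64)x + 243/16
order-6 term: 3645/256
the series for exp(-(3/2)D) f terminates at order 6
exp(-(3/2)D) f = (5/4)x^6 - (53/4)x^5 + (915/16)x^4 - (1039/8)x^3 + (10539/64)x^2 - (7101/64)x + 7965/256
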